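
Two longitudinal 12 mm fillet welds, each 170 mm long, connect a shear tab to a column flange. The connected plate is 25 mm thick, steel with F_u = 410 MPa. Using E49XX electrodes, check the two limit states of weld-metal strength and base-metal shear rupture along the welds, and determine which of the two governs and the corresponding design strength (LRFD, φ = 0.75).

φR_n ≈ 636 kN (weld metal governs)

E49XX → F_EXX = 490 MPa.
t_e = 0.707 × 12 = 8.484 mm; L = 340 mm.
Weld metal: φR_n = 0.75 × 0.6 × 490 × 8.484 × 340 × 10⁻³ = 636 kN.
Base metal (shear rupture): φR_n = 0.75 × 0.6 × 410 × 25 × 340 × 10⁻³ = 1568 kN.
Governing: weld metal.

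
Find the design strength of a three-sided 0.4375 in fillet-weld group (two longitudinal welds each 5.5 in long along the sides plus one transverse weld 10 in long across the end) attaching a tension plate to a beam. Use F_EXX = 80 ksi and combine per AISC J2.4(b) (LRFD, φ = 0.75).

φR_n ≈ 271 kip

t_e = 0.707 × 0.4375 = 0.3093 in.
R_nwl = 0.6 × 80 × 0.3093 × 11 = 163.3 kip (longitudinal, 2 welds).
R_nwt = 0.6 × 80 × 0.3093 × 10 = 148.5 kip (transverse, base value).
(i) R_nwl + R_nwt = 311.8 kip; (ii) 0.85 R_nwl + 1.5 R_nwt = 361.5 kip.
R_n = max = 361.5 kip [governs: (ii)]; φR_n = 271.1 kip.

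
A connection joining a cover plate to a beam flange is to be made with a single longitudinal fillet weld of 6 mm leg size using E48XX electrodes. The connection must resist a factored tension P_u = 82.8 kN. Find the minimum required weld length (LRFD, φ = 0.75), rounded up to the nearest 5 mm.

E48XX → F_EXX = 480 MPa.
Throat t_e = 0.707 × 6 = 4.242 mm.
φr_n = 0.75 × 0.6 × 480 × 4.242 × 10⁻³ = 0.9163 kN/mm.
L_req = P_u / φr_n = 82.8 / 0.9163 = 90.37 mm total.
Round up → use L = 95 mm.

L = 95 mm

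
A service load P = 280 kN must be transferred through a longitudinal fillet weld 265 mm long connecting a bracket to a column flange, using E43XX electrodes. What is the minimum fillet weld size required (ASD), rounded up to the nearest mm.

w = 12 mm

E43XX → F_EXX = 430 MPa.
Total weld length L = 265 mm.
Required throat t_e = P × Ω / (0.6 F_EXX × L) = 280 × 2.0 / (0.6 × 430 × 265 × 10⁻³) = 8.191 mm.
Required leg w = t_e / 0.707 = 11.59 mm → use 12 mm.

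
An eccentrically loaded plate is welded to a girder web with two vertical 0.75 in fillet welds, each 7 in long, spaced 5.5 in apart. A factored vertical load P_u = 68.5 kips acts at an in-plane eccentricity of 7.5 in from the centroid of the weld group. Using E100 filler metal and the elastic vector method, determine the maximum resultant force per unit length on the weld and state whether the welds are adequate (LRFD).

E100XX → F_EXX = 100 ksi.
Total weld length L_w = 14 in. Treat welds as unit-width lines.
Polar moment about centroid: J = 2[d³/12 + d(b/2)²] = 2[7³/12 + 7×2.75²] = 163 in³.
Direct shear f_v = P/L_w = 68.5 / 14 = 4.893 kip/in (vertical).
Torsion M = P·e = 68.5 × 7.5 = 513.75 kip·in.
Critical point at (x, y) = (2.75, 3.5) from centroid. f_tx = M·y/J = 11.03 kip/in; f_ty = M·x/J = 8.665 kip/in.
Resultant f_max = √[f_tx² + (f_v + f_ty)²] = √[11.03² + (4.893 + 8.665)²] = 17.48 kip/in.
Capacity per unit length: φr_n = 0.75 × 0.6 × 100 × (0.707 × 0.75) = 23.86 kip/in.
17.48 ≤ 23.86 → adequate.

f_max ≈ 17.5 kip/in; adequate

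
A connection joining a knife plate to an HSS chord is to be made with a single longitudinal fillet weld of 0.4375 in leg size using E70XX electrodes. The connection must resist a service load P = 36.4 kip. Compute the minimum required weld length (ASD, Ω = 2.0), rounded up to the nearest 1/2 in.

E70XX → F_EXX = 70 ksi.
Throat t_e = 0.707 × 0.4375 = 0.3093 in.
r_n/Ω = (0.6 × 70 × 0.3093) / 2.0 = 6.496 kip/in.
L_req = P / (r_n/Ω) = 36.4 / 6.496 = 5.604 in total.
Round up → use L = 6 in.

L = 6 in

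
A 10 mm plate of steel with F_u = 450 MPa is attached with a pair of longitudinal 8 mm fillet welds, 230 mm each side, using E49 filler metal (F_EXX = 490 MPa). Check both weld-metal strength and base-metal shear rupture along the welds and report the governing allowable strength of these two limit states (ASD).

R_n/Ω ≈ 382 kN (weld metal governs)

t_e = 0.707 × 8 = 5.656 mm; L = 460 mm.
Weld metal: R_n/Ω = (1/2.0) × 0.6 × 490 × 5.656 × 460 × 10⁻³ = 382.5 kN.
Base metal (shear rupture): R_n/Ω = (1/2.0) × 0.6 × 450 × 10 × 460 × 10⁻³ = 621 kN.
Governing: weld metal.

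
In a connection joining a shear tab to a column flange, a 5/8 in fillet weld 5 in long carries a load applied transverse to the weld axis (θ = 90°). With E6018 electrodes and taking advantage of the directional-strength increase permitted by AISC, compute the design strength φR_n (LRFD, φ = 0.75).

E60XX → F_EXX = 60 ksi.
t_e = 0.707 × 0.625 = 0.4419 in; A_we = 0.4419 × 5 = 2.209 in².
Directional factor: 1.0 + 0.5 sin^1.5(90°) = 1.5.
F_nw = 0.6 × 60 × 1.5 = 54 ksi.
φR_n = 0.75 × 54 × 2.209 = 89.48 kips.

φR_n ≈ 89.5 kips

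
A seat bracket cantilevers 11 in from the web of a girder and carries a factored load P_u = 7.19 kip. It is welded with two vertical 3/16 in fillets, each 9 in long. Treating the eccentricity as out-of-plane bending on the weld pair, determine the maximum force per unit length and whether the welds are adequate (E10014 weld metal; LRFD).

f_max ≈ 2.96 kip/in; adequate

E100XX → F_EXX = 100 ksi.
L_w = 2 × 9 = 18 in; section modulus (unit throat) S = 2 × L²/6 = 27 in².
Direct shear f_v = P/L_w = 7.19/18 = 0.3994 kip/in.
Moment M = P × e = 7.19 × 11 = 79.09 kip·in; bending f_b = M/S = 2.929 kip/in.
f_max = √(f_v² + f_b²) = √(0.3994² + 2.929²) = 2.956 kip/in.
φr_n = 0.75 × 0.6 × 100 × (0.707 × 0.1875) = 5.965 kip/in → adequate.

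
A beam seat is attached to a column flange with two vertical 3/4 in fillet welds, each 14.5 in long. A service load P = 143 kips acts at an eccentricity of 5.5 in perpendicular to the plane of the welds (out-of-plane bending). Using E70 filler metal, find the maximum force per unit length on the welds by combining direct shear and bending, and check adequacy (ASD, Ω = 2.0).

f_max ≈ 12.3 kip/in; NOT adequate

E70XX → F_EXX = 70 ksi.
L_w = 2 × 14.5 = 29 in; section modulus (unit throat) S = 2 × L²/6 = 70.08 in².
Direct shear f_v = P/L_w = 143/29 = 4.931 kip/in.
Moment M = P × e = 143 × 5.5 = 786.5 kip·in; bending f_b = M/S = 11.22 kip/in.
f_max = √(f_v² + f_b²) = √(4.931² + 11.22²) = 12.26 kip/in.
r_n/Ω = (1/2.0) × 0.6 × 70 × (0.707 × 0.75) = 11.14 kip/in → NOT adequate.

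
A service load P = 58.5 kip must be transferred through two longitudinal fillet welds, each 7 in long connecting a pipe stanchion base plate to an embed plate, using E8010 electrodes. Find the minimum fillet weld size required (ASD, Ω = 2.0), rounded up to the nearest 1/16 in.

E80XX → F_EXX = 80 ksi.
Total weld length L = 14 in.
Required throat t_e = P × Ω / (0.6 F_EXX × L) = 58.5 × 2.0 / (0.6 × 80 × 14) = 0.1741 in.
Required leg w = t_e / 0.707 = 0.2463 in → use 1/4 in.

w = 1/4 in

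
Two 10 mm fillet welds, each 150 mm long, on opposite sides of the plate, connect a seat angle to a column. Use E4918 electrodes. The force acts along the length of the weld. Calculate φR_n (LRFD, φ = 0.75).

E49XX → F_EXX = 490 MPa.
Effective throat t_e = 0.707 × 10 = 7.07 mm.
Total length L = 300 mm; A_we = 7.07 × 300 = 2121 mm².
F_nw = 0.6 F_EXX = 0.6 × 490 = 294 MPa.
φR_n = 0.75 × 294 × 2121 × 10⁻³ = 467.7 kN.

φR_n ≈ 468 kN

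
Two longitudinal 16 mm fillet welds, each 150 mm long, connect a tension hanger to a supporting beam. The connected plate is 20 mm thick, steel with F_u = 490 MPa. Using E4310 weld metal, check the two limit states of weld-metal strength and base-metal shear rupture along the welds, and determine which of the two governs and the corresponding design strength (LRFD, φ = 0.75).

E43XX → F_EXX = 430 MPa.
t_e = 0.707 × 16 = 11.31 mm; L = 300 mm.
Weld metal: φR_n = 0.75 × 0.6 × 430 × 11.31 × 300 × 10⁻³ = 656.7 kN.
Base metal (shear rupture): φR_n = 0.75 × 0.6 × 490 × 20 × 300 × 10⁻³ = 1323 kN.
Governing: weld metal.

φR_n ≈ 657 kN (weld metal governs)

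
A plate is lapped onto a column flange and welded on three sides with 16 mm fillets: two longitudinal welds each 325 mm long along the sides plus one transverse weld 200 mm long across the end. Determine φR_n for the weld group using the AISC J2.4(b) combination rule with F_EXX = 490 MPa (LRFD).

φR_n ≈ 2130 kN

t_e = 0.707 × 16 = 11.31 mm.
R_nwl = 0.6 × 490 × 11.31 × 650 × 10⁻³ = 2162 kN (longitudinal, 2 welds).
R_nwt = 0.6 × 490 × 11.31 × 200 × 10⁻³ = 665.1 kN (transverse, base value).
(i) R_nwl + R_nwt = 2827 kN; (ii) 0.85 R_nwl + 1.5 R_nwt = 2835 kN.
R_n = max = 2835 kN [governs: (ii)]; φR_n = 2126 kN.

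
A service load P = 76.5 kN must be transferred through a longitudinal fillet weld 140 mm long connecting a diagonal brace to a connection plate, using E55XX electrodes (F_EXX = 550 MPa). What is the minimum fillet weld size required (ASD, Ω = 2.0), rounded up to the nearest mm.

w = 5 mm

Total weld length L = 140 mm.
Required throat t_e = P × Ω / (0.6 F_EXX × L) = 76.5 × 2.0 / (0.6 × 550 × 140 × 10⁻³) = 3.312 mm.
Required leg w = t_e / 0.707 = 4.684 mm → use 5 mm.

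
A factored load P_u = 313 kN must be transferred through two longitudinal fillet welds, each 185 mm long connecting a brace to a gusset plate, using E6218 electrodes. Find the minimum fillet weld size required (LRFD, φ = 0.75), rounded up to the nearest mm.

w = 5 mm

E62XX → F_EXX = 620 MPa.
Total weld length L = 370 mm.
Required throat t_e = P_u / (φ × 0.6 F_EXX × L) = 313 / (0.75 × 0.6 × 620 × 370 × 10⁻³) = 3.032 mm.
Required leg w = t_e / 0.707 = 4.289 mm → use 5 mm.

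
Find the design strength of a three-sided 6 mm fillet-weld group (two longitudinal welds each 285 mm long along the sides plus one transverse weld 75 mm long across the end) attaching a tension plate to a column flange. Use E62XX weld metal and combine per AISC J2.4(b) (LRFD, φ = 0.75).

φR_n ≈ 763 kN

E62XX → F_EXX = 620 MPa.
t_e = 0.707 × 6 = 4.242 mm.
R_nwl = 0.6 × 620 × 4.242 × 570 × 10⁻³ = 899.5 kN (longitudinal, 2 welds).
R_nwt = 0.6 × 620 × 4.242 × 75 × 10⁻³ = 118.4 kN (transverse, base value).
(i) R_nwl + R_nwt = 1018 kN; (ii) 0.85 R_nwl + 1.5 R_nwt = 942.1 kN.
R_n = max = 1018 kN [governs: (i)]; φR_n = 763.4 kN.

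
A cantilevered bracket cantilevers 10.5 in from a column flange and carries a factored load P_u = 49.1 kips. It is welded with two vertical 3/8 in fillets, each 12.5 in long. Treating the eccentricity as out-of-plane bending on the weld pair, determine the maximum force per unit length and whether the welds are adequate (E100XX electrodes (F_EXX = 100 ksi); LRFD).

f_max ≈ 10.1 kip/in; adequate

L_w = 2 × 12.5 = 25 in; section modulus (unit throat) S = 2 × L²/6 = 52.08 in².
Direct shear f_v = P/L_w = 49.1/25 = 1.964 kip/in.
Moment M = P × e = 49.1 × 10.5 = 515.55 kip·in; bending f_b = M/S = 9.899 kip/in.
f_max = √(f_v² + f_b²) = √(1.964² + 9.899²) = 10.09 kip/in.
φr_n = 0.75 × 0.6 × 100 × (0.707 × 0.375) = 11.93 kip/in → adequate.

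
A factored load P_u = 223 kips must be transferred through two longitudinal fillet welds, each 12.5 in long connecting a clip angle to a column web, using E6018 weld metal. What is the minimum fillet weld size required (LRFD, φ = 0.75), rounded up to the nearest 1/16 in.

E60XX → F_EXX = 60 ksi.
Total weld length L = 25 in.
Required throat t_e = P_u / (φ × 0.6 F_EXX × L) = 223 / (0.75 × 0.6 × 60 × 25) = 0.3304 in.
Required leg w = t_e / 0.707 = 0.4673 in → use 1/2 in.

w = 1/2 in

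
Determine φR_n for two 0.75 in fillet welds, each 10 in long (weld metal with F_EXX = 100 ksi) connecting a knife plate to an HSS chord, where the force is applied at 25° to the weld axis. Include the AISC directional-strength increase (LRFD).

t_e = 0.707 × 0.75 = 0.5302 in; A_we = 0.5302 × 20 = 10.61 in².
Directional factor: 1.0 + 0.5 sin^1.5(25°) = 1.137.
F_nw = 0.6 × 100 × 1.137 = 68.24 ksi.
φR_n = 0.75 × 68.24 × 10.61 = 542.8 kip.

φR_n ≈ 543 kip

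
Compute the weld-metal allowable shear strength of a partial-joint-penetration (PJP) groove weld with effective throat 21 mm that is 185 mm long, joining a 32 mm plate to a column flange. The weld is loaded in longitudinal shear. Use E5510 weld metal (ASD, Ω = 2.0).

E55XX → F_EXX = 550 MPa.
Effective throat (given) t_e = 21 mm.
A_we = 21 × 185 = 3885 mm².
F_nw = 0.6 F_EXX = 330 MPa.
R_n/Ω = (330 × 3885) / 2.0 × 10⁻³ = 641 kN.

R_n/Ω ≈ 641 kN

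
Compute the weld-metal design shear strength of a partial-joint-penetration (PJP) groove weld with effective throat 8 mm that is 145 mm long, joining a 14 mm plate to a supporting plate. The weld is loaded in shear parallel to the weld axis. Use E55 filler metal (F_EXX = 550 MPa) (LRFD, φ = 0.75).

φR_n ≈ 287 kN

Effective throat (given) t_e = 8 mm.
A_we = 8 × 145 = 1160 mm².
F_nw = 0.6 F_EXX = 330 MPa.
φR_n = 0.75 × 330 × 1160 × 10⁻³ = 287.1 kN.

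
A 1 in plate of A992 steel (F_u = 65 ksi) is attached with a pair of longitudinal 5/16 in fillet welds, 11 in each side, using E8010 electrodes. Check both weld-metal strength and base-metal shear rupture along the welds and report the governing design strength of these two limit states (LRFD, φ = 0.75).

E80XX → F_EXX = 80 ksi.
t_e = 0.707 × 0.3125 = 0.2209 in; L = 22 in.
Weld metal: φR_n = 0.75 × 0.6 × 80 × 0.2209 × 22 = 175 kips.
Base metal (shear rupture): φR_n = 0.75 × 0.6 × 65 × 1 × 22 = 643.5 kips.
Governing: weld metal.

φR_n ≈ 175 kips (weld metal governs)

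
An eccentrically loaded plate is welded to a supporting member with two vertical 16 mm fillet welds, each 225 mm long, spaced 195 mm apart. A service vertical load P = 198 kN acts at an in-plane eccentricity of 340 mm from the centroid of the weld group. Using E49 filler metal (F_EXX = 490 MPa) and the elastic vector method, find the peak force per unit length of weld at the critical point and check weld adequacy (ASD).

f_max ≈ 1940 N/mm; NOT adequate

Total weld length L_w = 450 mm. Treat welds as unit-width lines.
Polar moment about centroid: J = 2[d³/12 + d(b/2)²] = 2[225³/12 + 225×97.5²] = 6176000 mm³.
Direct shear f_v = P/L_w = 198×10³ / 450 = 440 N/mm (vertical).
Torsion M = P·e = 198×10³ × 340 = 67320000 N·mm.
Critical point at (x, y) = (97.5, 112.5) from centroid. f_tx = M·y/J = 1226 N/mm; f_ty = M·x/J = 1063 N/mm.
Resultant f_max = √[f_tx² + (f_v + f_ty)²] = √[1226² + (440 + 1063)²] = 1940 N/mm.
Capacity per unit length: r_n/Ω = (1/2.0) × 0.6 × 490 × (0.707 × 16) = 1663 N/mm.
1940 > 1663 → NOT adequate.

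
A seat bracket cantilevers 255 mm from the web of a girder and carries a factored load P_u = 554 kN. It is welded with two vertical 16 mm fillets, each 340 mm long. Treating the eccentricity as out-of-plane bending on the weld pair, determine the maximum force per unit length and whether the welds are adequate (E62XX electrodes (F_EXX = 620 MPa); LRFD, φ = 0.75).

f_max ≈ 3760 N/mm; NOT adequate

L_w = 2 × 340 = 680 mm; section modulus (unit throat) S = 2 × L²/6 = 38530 mm².
Direct shear f_v = P/L_w = 554×10³/680 = 814.7 N/mm.
Moment M = P × e = 554×10³ × 255 = 141270000 N·mm; bending f_b = M/S = 3666 N/mm.
f_max = √(f_v² + f_b²) = √(814.7² + 3666²) = 3756 N/mm.
φr_n = 0.75 × 0.6 × 620 × (0.707 × 16) = 3156 N/mm → NOT adequate.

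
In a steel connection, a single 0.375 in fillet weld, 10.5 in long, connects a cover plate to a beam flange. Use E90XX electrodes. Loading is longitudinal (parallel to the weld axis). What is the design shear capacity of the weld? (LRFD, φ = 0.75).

E90XX → F_EXX = 90 ksi.
Effective throat t_e = 0.707 × 0.375 = 0.2651 in.
Total length L = 10.5 in; A_we = 0.2651 × 10.5 = 2.784 in².
F_nw = 0.6 F_EXX = 0.6 × 90 = 54 ksi.
φR_n = 0.75 × 54 × 2.784 = 112.7 kip.

φR_n ≈ 113 kip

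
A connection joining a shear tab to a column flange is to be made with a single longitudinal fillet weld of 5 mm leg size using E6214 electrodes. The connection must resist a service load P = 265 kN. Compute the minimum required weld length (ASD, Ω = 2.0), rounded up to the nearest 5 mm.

L = 405 mm

E62XX → F_EXX = 620 MPa.
Throat t_e = 0.707 × 5 = 3.535 mm.
r_n/Ω = (0.6 × 620 × 3.535) / 2.0 = 657.5 N/mm = 0.6575 kN/mm.
L_req = P / (r_n/Ω) = 265 / 0.6575 = 403 mm total.
Round up → use L = 405 mm.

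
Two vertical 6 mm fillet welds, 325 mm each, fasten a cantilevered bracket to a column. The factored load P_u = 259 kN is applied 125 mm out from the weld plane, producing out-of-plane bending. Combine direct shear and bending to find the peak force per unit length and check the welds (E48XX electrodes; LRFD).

f_max ≈ 1000 N/mm; NOT adequate

E48XX → F_EXX = 480 MPa.
L_w = 2 × 325 = 650 mm; section modulus (unit throat) S = 2 × L²/6 = 35210 mm².
Direct shear f_v = P/L_w = 259×10³/650 = 398.5 N/mm.
Moment M = P × e = 259×10³ × 125 = 32375000 N·mm; bending f_b = M/S = 919.5 N/mm.
f_max = √(f_v² + f_b²) = √(398.5² + 919.5²) = 1002 N/mm.
φr_n = 0.75 × 0.6 × 480 × (0.707 × 6) = 916.3 N/mm → NOT adequate.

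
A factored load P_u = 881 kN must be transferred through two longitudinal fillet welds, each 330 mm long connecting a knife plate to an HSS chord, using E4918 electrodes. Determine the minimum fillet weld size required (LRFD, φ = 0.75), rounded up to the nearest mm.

w = 9 mm

E49XX → F_EXX = 490 MPa.
Total weld length L = 660 mm.
Required throat t_e = P_u / (φ × 0.6 F_EXX × L) = 881 / (0.75 × 0.6 × 490 × 660 × 10⁻³) = 6.054 mm.
Required leg w = t_e / 0.707 = 8.563 mm → use 9 mm.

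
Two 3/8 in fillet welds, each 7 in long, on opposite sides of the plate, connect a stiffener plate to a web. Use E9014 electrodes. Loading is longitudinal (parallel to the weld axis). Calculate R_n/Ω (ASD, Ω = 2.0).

E90XX → F_EXX = 90 ksi.
Effective throat t_e = 0.707 × 0.375 = 0.2651 in.
Total length L = 14 in; A_we = 0.2651 × 14 = 3.712 in².
F_nw = 0.6 F_EXX = 0.6 × 90 = 54 ksi.
R_n = 54 × 3.712 = 200.4 kip; R_n/Ω = 200.4/2.0 = 100.2 kip.

R_n/Ω ≈ 100 kip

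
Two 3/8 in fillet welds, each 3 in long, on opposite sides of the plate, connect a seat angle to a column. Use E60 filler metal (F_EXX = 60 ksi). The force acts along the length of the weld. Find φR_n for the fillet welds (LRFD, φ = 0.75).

Effective throat t_e = 0.707 × 0.375 = 0.2651 in.
Total length L = 6 in; A_we = 0.2651 × 6 = 1.591 in².
F_nw = 0.6 F_EXX = 0.6 × 60 = 36 ksi.
φR_n = 0.75 × 36 × 1.591 = 42.95 kips.

φR_n ≈ 43 kips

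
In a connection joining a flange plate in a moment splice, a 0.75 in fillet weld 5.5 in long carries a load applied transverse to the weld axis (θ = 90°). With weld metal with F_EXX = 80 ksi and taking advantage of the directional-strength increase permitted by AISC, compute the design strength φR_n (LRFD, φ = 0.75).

t_e = 0.707 × 0.75 = 0.5302 in; A_we = 0.5302 × 5.5 = 2.916 in².
Directional factor: 1.0 + 0.5 sin^1.5(90°) = 1.5.
F_nw = 0.6 × 80 × 1.5 = 72 ksi.
φR_n = 0.75 × 72 × 2.916 = 157.5 kip.

φR_n ≈ 157 kip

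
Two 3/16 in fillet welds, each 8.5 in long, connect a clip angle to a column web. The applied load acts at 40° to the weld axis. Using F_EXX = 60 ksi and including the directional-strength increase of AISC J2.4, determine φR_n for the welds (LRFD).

t_e = 0.707 × 0.1875 = 0.1326 in; A_we = 0.1326 × 17 = 2.254 in².
Directional factor: 1.0 + 0.5 sin^1.5(40°) = 1.258.
F_nw = 0.6 × 60 × 1.258 = 45.28 ksi.
φR_n = 0.75 × 45.28 × 2.254 = 76.52 kip.

φR_n ≈ 76.5 kip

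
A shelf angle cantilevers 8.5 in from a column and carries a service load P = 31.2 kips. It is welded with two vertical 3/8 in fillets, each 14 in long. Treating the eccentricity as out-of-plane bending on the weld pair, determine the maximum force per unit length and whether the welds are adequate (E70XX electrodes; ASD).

f_max ≈ 4.21 kip/in; adequate

E70XX → F_EXX = 70 ksi.
L_w = 2 × 14 = 28 in; section modulus (unit throat) S = 2 × L²/6 = 65.33 in².
Direct shear f_v = P/L_w = 31.2/28 = 1.114 kip/in.
Moment M = P × e = 31.2 × 8.5 = 265.2 kip·in; bending f_b = M/S = 4.059 kip/in.
f_max = √(f_v² + f_b²) = √(1.114² + 4.059²) = 4.209 kip/in.
r_n/Ω = (1/2.0) × 0.6 × 70 × (0.707 × 0.375) = 5.568 kip/in → adequate.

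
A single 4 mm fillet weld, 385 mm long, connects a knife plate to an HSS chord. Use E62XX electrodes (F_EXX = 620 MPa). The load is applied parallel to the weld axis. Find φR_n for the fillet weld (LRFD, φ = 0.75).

φR_n ≈ 304 kN

Effective throat t_e = 0.707 × 4 = 2.828 mm.
Total length L = 385 mm; A_we = 2.828 × 385 = 1089 mm².
F_nw = 0.6 F_EXX = 0.6 × 620 = 372 MPa.
φR_n = 0.75 × 372 × 1089 × 10⁻³ = 303.8 kN.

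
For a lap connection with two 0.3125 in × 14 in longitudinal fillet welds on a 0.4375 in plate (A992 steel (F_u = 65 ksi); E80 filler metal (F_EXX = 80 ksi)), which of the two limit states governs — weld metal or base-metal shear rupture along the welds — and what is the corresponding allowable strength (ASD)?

t_e = 0.707 × 0.3125 = 0.2209 in; L = 28 in.
Weld metal: R_n/Ω = (1/2.0) × 0.6 × 80 × 0.2209 × 28 = 148.5 kips.
Base metal (shear rupture): R_n/Ω = (1/2.0) × 0.6 × 65 × 0.4375 × 28 = 238.9 kips.
Governing: weld metal.

R_n/Ω ≈ 148 kips (weld metal governs)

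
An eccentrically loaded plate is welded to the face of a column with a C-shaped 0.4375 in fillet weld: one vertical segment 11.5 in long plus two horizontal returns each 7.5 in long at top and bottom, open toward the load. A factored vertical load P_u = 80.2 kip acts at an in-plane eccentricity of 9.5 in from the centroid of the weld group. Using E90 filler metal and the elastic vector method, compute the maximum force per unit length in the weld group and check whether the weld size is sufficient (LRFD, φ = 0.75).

E90XX → F_EXX = 90 ksi.
Total weld length L_w = 26.5 in. Treat welds as unit-width lines.
Centroid: x̄ = 2×7.5×3.75 / 26.5 = 2.123 in from the vertical weld.
Polar moment about centroid: J = I_x + I_y = [11.5³/12 + 2×7.5×5.75²] + [11.5×2.123² + 2(7.5³/12 + 7.5×1.627²)] = 784.5 in³.
Direct shear f_v = P/L_w = 80.2 / 26.5 = 3.026 kip/in (vertical).
Torsion M = P·e = 80.2 × 9.5 = 761.9 kip·in.
Critical point at (x, y) = (5.377, 5.75) from centroid. f_tx = M·y/J = 5.584 kip/in; f_ty = M·x/J = 5.222 kip/in.
Resultant f_max = √[f_tx² + (f_v + f_ty)²] = √[5.584² + (3.026 + 5.222)²] = 9.961 kip/in.
Capacity per unit length: φr_n = 0.75 × 0.6 × 90 × (0.707 × 0.4375) = 12.53 kip/in.
9.961 ≤ 12.53 → adequate.

f_max ≈ 9.96 kip/in; adequate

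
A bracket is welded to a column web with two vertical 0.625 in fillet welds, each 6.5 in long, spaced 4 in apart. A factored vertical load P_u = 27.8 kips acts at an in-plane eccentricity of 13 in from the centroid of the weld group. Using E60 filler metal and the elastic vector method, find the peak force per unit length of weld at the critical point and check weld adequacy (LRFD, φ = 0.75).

E60XX → F_EXX = 60 ksi.
Total weld length L_w = 13 in. Treat welds as unit-width lines.
Polar moment about centroid: J = 2[d³/12 + d(b/2)²] = 2[6.5³/12 + 6.5×2²] = 97.77 in³.
Direct shear f_v = P/L_w = 27.8 / 13 = 2.138 kip/in (vertical).
Torsion M = P·e = 27.8 × 13 = 361.4 kip·in.
Critical point at (x, y) = (2, 3.25) from centroid. f_tx = M·y/J = 12.01 kip/in; f_ty = M·x/J = 7.393 kip/in.
Resultant f_max = √[f_tx² + (f_v + f_ty)²] = √[12.01² + (2.138 + 7.393)²] = 15.34 kip/in.
Capacity per unit length: φr_n = 0.75 × 0.6 × 60 × (0.707 × 0.625) = 11.93 kip/in.
15.34 > 11.93 → NOT adequate.

f_max ≈ 15.3 kip/in; NOT adequate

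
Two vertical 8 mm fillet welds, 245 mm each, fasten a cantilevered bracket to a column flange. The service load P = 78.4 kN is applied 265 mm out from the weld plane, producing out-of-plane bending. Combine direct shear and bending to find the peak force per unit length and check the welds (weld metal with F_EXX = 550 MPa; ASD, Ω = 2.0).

f_max ≈ 1050 N/mm; NOT adequate

L_w = 2 × 245 = 490 mm; section modulus (unit throat) S = 2 × L²/6 = 20010 mm².
Direct shear f_v = P/L_w = 78.4×10³/490 = 160 N/mm.
Moment M = P × e = 78.4×10³ × 265 = 20776000 N·mm; bending f_b = M/S = 1038 N/mm.
f_max = √(f_v² + f_b²) = √(160² + 1038²) = 1051 N/mm.
r_n/Ω = (1/2.0) × 0.6 × 550 × (0.707 × 8) = 933.2 N/mm → NOT adequate.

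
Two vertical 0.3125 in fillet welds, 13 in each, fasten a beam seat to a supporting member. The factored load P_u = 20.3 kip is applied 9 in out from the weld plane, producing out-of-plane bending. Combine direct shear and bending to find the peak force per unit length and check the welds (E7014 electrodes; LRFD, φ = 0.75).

E70XX → F_EXX = 70 ksi.
L_w = 2 × 13 = 26 in; section modulus (unit throat) S = 2 × L²/6 = 56.33 in².
Direct shear f_v = P/L_w = 20.3/26 = 0.7808 kip/in.
Moment M = P × e = 20.3 × 9 = 182.7 kip·in; bending f_b = M/S = 3.243 kip/in.
f_max = √(f_v² + f_b²) = √(0.7808² + 3.243²) = 3.336 kip/in.
φr_n = 0.75 × 0.6 × 70 × (0.707 × 0.3125) = 6.96 kip/in → adequate.

f_max ≈ 3.34 kip/in; adequate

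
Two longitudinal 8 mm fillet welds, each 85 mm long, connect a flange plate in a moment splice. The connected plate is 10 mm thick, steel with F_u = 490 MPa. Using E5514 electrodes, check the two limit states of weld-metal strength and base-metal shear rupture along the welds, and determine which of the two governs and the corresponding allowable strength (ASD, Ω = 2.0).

R_n/Ω ≈ 159 kN (weld metal governs)

E55XX → F_EXX = 550 MPa.
t_e = 0.707 × 8 = 5.656 mm; L = 170 mm.
Weld metal: R_n/Ω = (1/2.0) × 0.6 × 550 × 5.656 × 170 × 10⁻³ = 158.7 kN.
Base metal (shear rupture): R_n/Ω = (1/2.0) × 0.6 × 490 × 10 × 170 × 10⁻³ = 249.9 kN.
Governing: weld metal.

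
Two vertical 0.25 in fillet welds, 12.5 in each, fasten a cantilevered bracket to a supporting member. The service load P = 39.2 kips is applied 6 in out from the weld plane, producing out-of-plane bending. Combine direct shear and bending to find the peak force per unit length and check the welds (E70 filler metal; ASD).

f_max ≈ 4.78 kip/in; NOT adequate

E70XX → F_EXX = 70 ksi.
L_w = 2 × 12.5 = 25 in; section modulus (unit throat) S = 2 × L²/6 = 52.08 in².
Direct shear f_v = P/L_w = 39.2/25 = 1.568 kip/in.
Moment M = P × e = 39.2 × 6 = 235.2 kip·in; bending f_b = M/S = 4.516 kip/in.
f_max = √(f_v² + f_b²) = √(1.568² + 4.516²) = 4.78 kip/in.
r_n/Ω = (1/2.0) × 0.6 × 70 × (0.707 × 0.25) = 3.712 kip/in → NOT adequate.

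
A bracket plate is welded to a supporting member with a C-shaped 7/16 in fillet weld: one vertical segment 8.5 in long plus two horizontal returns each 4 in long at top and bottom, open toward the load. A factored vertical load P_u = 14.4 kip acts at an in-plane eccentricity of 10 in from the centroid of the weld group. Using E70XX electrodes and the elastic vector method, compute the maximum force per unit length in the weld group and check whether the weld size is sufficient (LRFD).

E70XX → F_EXX = 70 ksi.
Total weld length L_w = 16.5 in. Treat welds as unit-width lines.
Centroid: x̄ = 2×4×2 / 16.5 = 0.9697 in from the vertical weld.
Polar moment about centroid: J = I_x + I_y = [8.5³/12 + 2×4×4.25²] + [8.5×0.9697² + 2(4³/12 + 4×1.03²)] = 222.8 in³.
Direct shear f_v = P/L_w = 14.4 / 16.5 = 0.8727 kip/in (vertical).
Torsion M = P·e = 14.4 × 10 = 144 kip·in.
Critical point at (x, y) = (3.03, 4.25) from centroid. f_tx = M·y/J = 2.747 kip/in; f_ty = M·x/J = 1.958 kip/in.
Resultant f_max = √[f_tx² + (f_v + f_ty)²] = √[2.747² + (0.8727 + 1.958)²] = 3.944 kip/in.
Capacity per unit length: φr_n = 0.75 × 0.6 × 70 × (0.707 × 0.4375) = 9.743 kip/in.
3.944 ≤ 9.743 → adequate.

f_max ≈ 3.94 kip/in; adequate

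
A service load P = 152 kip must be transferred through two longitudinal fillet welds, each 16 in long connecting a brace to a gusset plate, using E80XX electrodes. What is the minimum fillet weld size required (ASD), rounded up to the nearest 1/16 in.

E80XX → F_EXX = 80 ksi.
Total weld length L = 32 in.
Required throat t_e = P × Ω / (0.6 F_EXX × L) = 152 × 2.0 / (0.6 × 80 × 32) = 0.1979 in.
Required leg w = t_e / 0.707 = 0.2799 in → use 5/16 in.

w = 5/16 in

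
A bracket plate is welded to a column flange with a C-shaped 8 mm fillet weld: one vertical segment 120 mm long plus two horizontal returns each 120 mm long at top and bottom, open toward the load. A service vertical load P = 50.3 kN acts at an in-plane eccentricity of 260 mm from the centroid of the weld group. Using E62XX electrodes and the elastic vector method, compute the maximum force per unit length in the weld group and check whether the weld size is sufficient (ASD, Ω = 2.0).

E62XX → F_EXX = 620 MPa.
Total weld length L_w = 360 mm. Treat welds as unit-width lines.
Centroid: x̄ = 2×120×60 / 360 = 40 mm from the vertical weld.
Polar moment about centroid: J = I_x + I_y = [120³/12 + 2×120×60²] + [120×40² + 2(120³/12 + 120×20²)] = 1584000 mm³.
Direct shear f_v = P/L_w = 50.3×10³ / 360 = 139.7 N/mm (vertical).
Torsion M = P·e = 50.3×10³ × 260 = 13078000 N·mm.
Critical point at (x, y) = (80, 60) from centroid. f_tx = M·y/J = 495.4 N/mm; f_ty = M·x/J = 660.5 N/mm.
Resultant f_max = √[f_tx² + (f_v + f_ty)²] = √[495.4² + (139.7 + 660.5)²] = 941.2 N/mm.
Capacity per unit length: r_n/Ω = (1/2.0) × 0.6 × 620 × (0.707 × 8) = 1052 N/mm.
941.2 ≤ 1052 → adequate.

f_max ≈ 941 N/mm; adequate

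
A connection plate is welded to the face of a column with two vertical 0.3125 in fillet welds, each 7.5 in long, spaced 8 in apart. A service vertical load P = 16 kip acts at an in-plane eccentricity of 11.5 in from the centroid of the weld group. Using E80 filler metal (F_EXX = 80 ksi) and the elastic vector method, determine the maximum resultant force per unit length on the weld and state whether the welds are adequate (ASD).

Total weld length L_w = 15 in. Treat welds as unit-width lines.
Polar moment about centroid: J = 2[d³/12 + d(b/2)²] = 2[7.5³/12 + 7.5×4²] = 310.3 in³.
Direct shear f_v = P/L_w = 16 / 15 = 1.067 kip/in (vertical).
Torsion M = P·e = 16 × 11.5 = 184 kip·in.
Critical point at (x, y) = (4, 3.75) from centroid. f_tx = M·y/J = 2.224 kip/in; f_ty = M·x/J = 2.372 kip/in.
Resultant f_max = √[f_tx² + (f_v + f_ty)²] = √[2.224² + (1.067 + 2.372)²] = 4.095 kip/in.
Capacity per unit length: r_n/Ω = (1/2.0) × 0.6 × 80 × (0.707 × 0.3125) = 5.302 kip/in.
4.095 ≤ 5.302 → adequate.

f_max ≈ 4.09 kip/in; adequate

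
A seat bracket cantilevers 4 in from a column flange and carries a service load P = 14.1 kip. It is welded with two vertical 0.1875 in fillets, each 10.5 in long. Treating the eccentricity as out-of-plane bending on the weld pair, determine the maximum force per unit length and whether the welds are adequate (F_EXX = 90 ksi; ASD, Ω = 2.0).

L_w = 2 × 10.5 = 21 in; section modulus (unit throat) S = 2 × L²/6 = 36.75 in².
Direct shear f_v = P/L_w = 14.1/21 = 0.6714 kip/in.
Moment M = P × e = 14.1 × 4 = 56.4 kip·in; bending f_b = M/S = 1.535 kip/in.
f_max = √(f_v² + f_b²) = √(0.6714² + 1.535²) = 1.675 kip/in.
r_n/Ω = (1/2.0) × 0.6 × 90 × (0.707 × 0.1875) = 3.579 kip/in → adequate.

f_max ≈ 1.68 kip/in; adequate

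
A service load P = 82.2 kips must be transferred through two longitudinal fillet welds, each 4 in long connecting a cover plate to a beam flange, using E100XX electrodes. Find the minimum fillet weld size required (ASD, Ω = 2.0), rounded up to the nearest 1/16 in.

E100XX → F_EXX = 100 ksi.
Total weld length L = 8 in.
Required throat t_e = P × Ω / (0.6 F_EXX × L) = 82.2 × 2.0 / (0.6 × 100 × 8) = 0.3425 in.
Required leg w = t_e / 0.707 = 0.4844 in → use 1/2 in.

w = 1/2 in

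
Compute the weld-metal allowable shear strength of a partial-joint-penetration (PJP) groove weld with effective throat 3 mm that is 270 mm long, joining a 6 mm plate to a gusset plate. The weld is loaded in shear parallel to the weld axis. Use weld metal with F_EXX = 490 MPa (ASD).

R_n/Ω ≈ 119 kN

Effective throat (given) t_e = 3 mm.
A_we = 3 × 270 = 810 mm².
F_nw = 0.6 F_EXX = 294 MPa.
R_n/Ω = (294 × 810) / 2.0 × 10⁻³ = 119.1 kN.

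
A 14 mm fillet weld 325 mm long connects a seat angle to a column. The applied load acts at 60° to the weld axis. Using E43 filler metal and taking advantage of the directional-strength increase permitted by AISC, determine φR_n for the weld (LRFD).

E43XX → F_EXX = 430 MPa.
t_e = 0.707 × 14 = 9.898 mm; A_we = 9.898 × 325 = 3217 mm².
Directional factor: 1.0 + 0.5 sin^1.5(60°) = 1.403.
F_nw = 0.6 × 430 × 1.403 = 362 MPa.
φR_n = 0.75 × 362 × 3217 × 10⁻³ = 873.3 kN.

φR_n ≈ 873 kN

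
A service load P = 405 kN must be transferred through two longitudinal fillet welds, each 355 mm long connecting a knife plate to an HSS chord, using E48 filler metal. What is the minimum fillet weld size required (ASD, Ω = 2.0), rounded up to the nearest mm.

w = 6 mm

E48XX → F_EXX = 480 MPa.
Total weld length L = 710 mm.
Required throat t_e = P × Ω / (0.6 F_EXX × L) = 405 × 2.0 / (0.6 × 480 × 710 × 10⁻³) = 3.961 mm.
Required leg w = t_e / 0.707 = 5.603 mm → use 6 mm.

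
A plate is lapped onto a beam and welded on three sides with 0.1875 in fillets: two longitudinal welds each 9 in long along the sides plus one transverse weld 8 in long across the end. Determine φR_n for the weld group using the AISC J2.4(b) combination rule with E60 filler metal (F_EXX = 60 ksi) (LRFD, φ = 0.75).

t_e = 0.707 × 0.1875 = 0.1326 in.
R_nwl = 0.6 × 60 × 0.1326 × 18 = 85.9 kip (longitudinal, 2 welds).
R_nwt = 0.6 × 60 × 0.1326 × 8 = 38.18 kip (transverse, base value).
(i) R_nwl + R_nwt = 124.1 kip; (ii) 0.85 R_nwl + 1.5 R_nwt = 130.3 kip.
R_n = max = 130.3 kip [governs: (ii)]; φR_n = 97.71 kip.

φR_n ≈ 97.7 kip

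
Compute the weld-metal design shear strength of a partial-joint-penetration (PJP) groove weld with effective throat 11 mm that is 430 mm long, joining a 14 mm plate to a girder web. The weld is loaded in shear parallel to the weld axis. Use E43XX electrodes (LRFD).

φR_n ≈ 915 kN

E43XX → F_EXX = 430 MPa.
Effective throat (given) t_e = 11 mm.
A_we = 11 × 430 = 4730 mm².
F_nw = 0.6 F_EXX = 258 MPa.
φR_n = 0.75 × 258 × 4730 × 10⁻³ = 915.3 kN.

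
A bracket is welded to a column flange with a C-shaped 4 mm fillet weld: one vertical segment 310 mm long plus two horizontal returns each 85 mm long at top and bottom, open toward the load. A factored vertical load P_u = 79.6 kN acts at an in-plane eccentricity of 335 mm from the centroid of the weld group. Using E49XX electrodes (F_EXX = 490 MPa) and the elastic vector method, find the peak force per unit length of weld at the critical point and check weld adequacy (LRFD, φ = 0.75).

Total weld length L_w = 480 mm. Treat welds as unit-width lines.
Centroid: x̄ = 2×85×42.5 / 480 = 15.05 mm from the vertical weld.
Polar moment about centroid: J = I_x + I_y = [310³/12 + 2×85×155²] + [310×15.05² + 2(85³/12 + 85×27.45²)] = 6867000 mm³.
Direct shear f_v = P/L_w = 79.6×10³ / 480 = 165.8 N/mm (vertical).
Torsion M = P·e = 79.6×10³ × 335 = 26666000 N·mm.
Critical point at (x, y) = (69.95, 155) from centroid. f_tx = M·y/J = 601.9 N/mm; f_ty = M·x/J = 271.6 N/mm.
Resultant f_max = √[f_tx² + (f_v + f_ty)²] = √[601.9² + (165.8 + 271.6)²] = 744 N/mm.
Capacity per unit length: φr_n = 0.75 × 0.6 × 490 × (0.707 × 4) = 623.6 N/mm.
744 > 623.6 → NOT adequate.

f_max ≈ 744 N/mm; NOT adequate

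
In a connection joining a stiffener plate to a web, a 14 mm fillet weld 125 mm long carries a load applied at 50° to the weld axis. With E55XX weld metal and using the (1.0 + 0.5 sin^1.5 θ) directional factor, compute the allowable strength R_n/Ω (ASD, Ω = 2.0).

R_n/Ω ≈ 273 kN

E55XX → F_EXX = 550 MPa.
t_e = 0.707 × 14 = 9.898 mm; A_we = 9.898 × 125 = 1237 mm².
Directional factor: 1.0 + 0.5 sin^1.5(50°) = 1.335.
F_nw = 0.6 × 550 × 1.335 = 440.6 MPa.
R_n/Ω = (440.6 × 1237) / 2.0 × 10⁻³ = 272.6 kN.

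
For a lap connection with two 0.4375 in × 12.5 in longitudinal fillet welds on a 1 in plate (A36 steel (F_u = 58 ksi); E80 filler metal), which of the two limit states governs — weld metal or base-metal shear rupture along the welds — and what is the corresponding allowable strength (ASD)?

E80XX → F_EXX = 80 ksi.
t_e = 0.707 × 0.4375 = 0.3093 in; L = 25 in.
Weld metal: R_n/Ω = (1/2.0) × 0.6 × 80 × 0.3093 × 25 = 185.6 kips.
Base metal (shear rupture): R_n/Ω = (1/2.0) × 0.6 × 58 × 1 × 25 = 435 kips.
Governing: weld metal.

R_n/Ω ≈ 186 kips (weld metal governs)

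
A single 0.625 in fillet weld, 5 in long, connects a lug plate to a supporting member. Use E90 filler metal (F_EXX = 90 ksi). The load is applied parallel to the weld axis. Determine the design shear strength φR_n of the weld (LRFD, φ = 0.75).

Effective throat t_e = 0.707 × 0.625 = 0.4419 in.
Total length L = 5 in; A_we = 0.4419 × 5 = 2.209 in².
F_nw = 0.6 F_EXX = 0.6 × 90 = 54 ksi.
φR_n = 0.75 × 54 × 2.209 = 89.48 kip.

φR_n ≈ 89.5 kip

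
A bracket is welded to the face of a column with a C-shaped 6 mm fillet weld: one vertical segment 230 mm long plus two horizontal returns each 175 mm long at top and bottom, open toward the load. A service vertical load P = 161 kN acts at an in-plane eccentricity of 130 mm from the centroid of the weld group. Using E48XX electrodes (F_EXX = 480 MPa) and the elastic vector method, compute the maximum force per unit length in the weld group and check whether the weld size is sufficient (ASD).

Total weld length L_w = 580 mm. Treat welds as unit-width lines.
Centroid: x̄ = 2×175×87.5 / 580 = 52.8 mm from the vertical weld.
Polar moment about centroid: J = I_x + I_y = [230³/12 + 2×175×115²] + [230×52.8² + 2(175³/12 + 175×34.7²)] = 7599000 mm³.
Direct shear f_v = P/L_w = 161×10³ / 580 = 277.6 N/mm (vertical).
Torsion M = P·e = 161×10³ × 130 = 20930000 N·mm.
Critical point at (x, y) = (122.2, 115) from centroid. f_tx = M·y/J = 316.8 N/mm; f_ty = M·x/J = 336.6 N/mm.
Resultant f_max = √[f_tx² + (f_v + f_ty)²] = √[316.8² + (277.6 + 336.6)²] = 691.1 N/mm.
Capacity per unit length: r_n/Ω = (1/2.0) × 0.6 × 480 × (0.707 × 6) = 610.8 N/mm.
691.1 > 610.8 → NOT adequate.

f_max ≈ 691 N/mm; NOT adequate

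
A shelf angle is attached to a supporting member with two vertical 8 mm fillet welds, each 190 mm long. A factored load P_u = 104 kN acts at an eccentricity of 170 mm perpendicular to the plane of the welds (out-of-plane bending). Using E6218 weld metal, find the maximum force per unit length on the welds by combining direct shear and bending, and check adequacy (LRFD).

f_max ≈ 1490 N/mm; adequate

E62XX → F_EXX = 620 MPa.
L_w = 2 × 190 = 380 mm; section modulus (unit throat) S = 2 × L²/6 = 12030 mm².
Direct shear f_v = P/L_w = 104×10³/380 = 273.7 N/mm.
Moment M = P × e = 104×10³ × 170 = 17680000 N·mm; bending f_b = M/S = 1469 N/mm.
f_max = √(f_v² + f_b²) = √(273.7² + 1469²) = 1495 N/mm.
φr_n = 0.75 × 0.6 × 620 × (0.707 × 8) = 1578 N/mm → adequate.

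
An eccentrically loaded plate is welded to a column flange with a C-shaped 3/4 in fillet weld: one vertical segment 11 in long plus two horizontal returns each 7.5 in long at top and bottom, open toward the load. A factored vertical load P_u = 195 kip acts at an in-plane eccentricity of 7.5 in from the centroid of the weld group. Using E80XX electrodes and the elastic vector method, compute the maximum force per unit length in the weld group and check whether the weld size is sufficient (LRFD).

E80XX → F_EXX = 80 ksi.
Total weld length L_w = 26 in. Treat welds as unit-width lines.
Centroid: x̄ = 2×7.5×3.75 / 26 = 2.163 in from the vertical weld.
Polar moment about centroid: J = I_x + I_y = [11³/12 + 2×7.5×5.5²] + [11×2.163² + 2(7.5³/12 + 7.5×1.587²)] = 724.2 in³.
Direct shear f_v = P/L_w = 195 / 26 = 7.5 kip/in (vertical).
Torsion M = P·e = 195 × 7.5 = 1462.5 kip·in.
Critical point at (x, y) = (5.337, 5.5) from centroid. f_tx = M·y/J = 11.11 kip/in; f_ty = M·x/J = 10.78 kip/in.
Resultant f_max = √[f_tx² + (f_v + f_ty)²] = √[11.11² + (7.5 + 10.78)²] = 21.39 kip/in.
Capacity per unit length: φr_n = 0.75 × 0.6 × 80 × (0.707 × 0.75) = 19.09 kip/in.
21.39 > 19.09 → NOT adequate.

f_max ≈ 21.4 kip/in; NOT adequate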